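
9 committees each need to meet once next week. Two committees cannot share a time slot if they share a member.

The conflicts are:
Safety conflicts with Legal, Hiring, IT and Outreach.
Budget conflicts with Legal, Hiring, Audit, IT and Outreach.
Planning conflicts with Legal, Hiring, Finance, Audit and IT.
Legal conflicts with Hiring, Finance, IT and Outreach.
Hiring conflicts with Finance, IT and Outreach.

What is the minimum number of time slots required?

Planning, Legal, Hiring, Finance all conflict with each other, so at least 4 time slots are needed.
4 time slots suffice: time slot 1 → {Hiring, Audit}; time slot 2 → {Legal}; time slot 3 → {Finance, IT, Outreach}; time slot 4 → {Safety, Budget, Planning}. Every pair that conflicts lands in different time slots.

4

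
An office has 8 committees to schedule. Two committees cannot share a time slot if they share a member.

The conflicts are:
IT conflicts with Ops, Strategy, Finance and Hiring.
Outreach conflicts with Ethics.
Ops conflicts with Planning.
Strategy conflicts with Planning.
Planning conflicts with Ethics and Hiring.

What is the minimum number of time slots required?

Outreach and Ethics conflict, so at least 2 time slots are needed.
Using 2 time slots: IT=1, Outreach=1, Ops=2, Strategy=2, Planning=1, Ethics=2, Finance=2, Hiring=2. Each listed conflict is separated.

2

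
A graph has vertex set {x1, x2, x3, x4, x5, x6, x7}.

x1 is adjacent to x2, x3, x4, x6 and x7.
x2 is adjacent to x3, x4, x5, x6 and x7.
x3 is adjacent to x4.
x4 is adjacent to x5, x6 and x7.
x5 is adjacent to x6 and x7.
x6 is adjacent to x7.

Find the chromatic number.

5

x1, x2, x4, x6, x7 are mutually adjacent (a clique of size 5), so at least 5 colors are needed.
5 colors suffice: x1=3, x2=1, x3=4, x4=2, x5=3, x6=5, x7=4. Each edge has distinct colors on its endpoints.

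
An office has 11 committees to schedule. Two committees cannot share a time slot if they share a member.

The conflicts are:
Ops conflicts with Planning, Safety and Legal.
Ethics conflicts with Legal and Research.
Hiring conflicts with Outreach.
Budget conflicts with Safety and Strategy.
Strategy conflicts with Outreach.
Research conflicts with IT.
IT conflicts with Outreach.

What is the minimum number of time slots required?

3

The cycle Outreach-Strategy-Budget-Safety-Ops-Legal-Ethics-Research-IT-Outreach has odd length 9, so it cannot be 2-colored; at least 3 time slots are needed.
3 time slots suffice: time slot 1 → {Ops, Budget, Research, Outreach}; time slot 2 → {Ethics, Hiring, Planning, Safety, Strategy, IT}; time slot 3 → {Legal}. Every pair that conflicts lands in different time slots.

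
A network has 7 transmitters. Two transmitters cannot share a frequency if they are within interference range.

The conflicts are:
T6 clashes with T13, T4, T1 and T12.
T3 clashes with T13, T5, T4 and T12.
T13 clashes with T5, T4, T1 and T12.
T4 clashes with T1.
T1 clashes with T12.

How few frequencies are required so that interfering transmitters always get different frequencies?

4

T6, T13, T1, T12 are mutually in conflict, so at least 4 frequencies are needed.
4 frequencies suffice: T6=3, T3=2, T13=1, T5=3, T4=4, T1=2, T12=4. Every pair that conflicts lands in different frequencies.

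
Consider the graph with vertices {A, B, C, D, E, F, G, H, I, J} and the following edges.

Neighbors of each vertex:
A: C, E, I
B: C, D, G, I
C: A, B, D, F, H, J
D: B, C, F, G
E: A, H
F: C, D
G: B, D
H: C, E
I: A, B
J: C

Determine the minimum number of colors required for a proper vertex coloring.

C, D, F are pairwise adjacent, so at least 3 colors are needed.
3 colors suffice: color 1 → {C, E, G, I}; color 2 → {A, B, F, H, J}; color 3 → {D}. Every edge joins two different colors.

3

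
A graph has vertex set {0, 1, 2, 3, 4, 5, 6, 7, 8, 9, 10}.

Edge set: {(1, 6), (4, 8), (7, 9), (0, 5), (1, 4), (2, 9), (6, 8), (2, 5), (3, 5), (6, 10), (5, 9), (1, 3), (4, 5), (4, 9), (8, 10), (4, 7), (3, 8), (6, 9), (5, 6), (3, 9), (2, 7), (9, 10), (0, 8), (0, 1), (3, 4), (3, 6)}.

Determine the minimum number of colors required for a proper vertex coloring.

4

3, 4, 5, 9 form a clique, so at least 4 colors are needed.
4 colors suffice: 0=blue, 1=red, 2=yellow, 3=blue, 4=yellow, 5=green, 6=yellow, 7=blue, 8=red, 9=red, 10=blue. Every edge joins two different colors.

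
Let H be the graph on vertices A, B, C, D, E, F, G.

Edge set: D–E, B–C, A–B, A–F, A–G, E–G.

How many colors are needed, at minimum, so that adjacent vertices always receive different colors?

B and C are adjacent, so at least 2 colors are needed.
2 colors suffice: color 1 → {A, C, E}; color 2 → {B, D, F, G}. Each edge has distinct colors on its endpoints.

2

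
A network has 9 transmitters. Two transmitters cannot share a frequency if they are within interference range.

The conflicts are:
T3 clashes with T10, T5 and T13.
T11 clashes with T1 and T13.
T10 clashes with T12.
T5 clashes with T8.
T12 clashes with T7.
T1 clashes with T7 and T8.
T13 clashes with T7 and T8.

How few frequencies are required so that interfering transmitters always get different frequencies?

The cycle T12-T10-T3-T13-T7-T12 has odd length 5, so it cannot be 2-colored; at least 3 frequencies are needed.
3 frequencies suffice: T3=2, T11=2, T10=1, T5=1, T12=3, T1=1, T13=1, T7=2, T8=2. Each listed conflict is separated.

3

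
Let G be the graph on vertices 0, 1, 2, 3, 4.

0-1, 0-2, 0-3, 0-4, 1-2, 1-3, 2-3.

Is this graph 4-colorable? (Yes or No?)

The chromatic number is 4. 0, 1, 2, 3 are mutually adjacent (a clique of size 4), so at least 4 colors are needed.
A valid assignment using 4 colors: 0=a, 1=c, 2=d, 3=b, 4=b.
That is already a proper 4-coloring.

Yes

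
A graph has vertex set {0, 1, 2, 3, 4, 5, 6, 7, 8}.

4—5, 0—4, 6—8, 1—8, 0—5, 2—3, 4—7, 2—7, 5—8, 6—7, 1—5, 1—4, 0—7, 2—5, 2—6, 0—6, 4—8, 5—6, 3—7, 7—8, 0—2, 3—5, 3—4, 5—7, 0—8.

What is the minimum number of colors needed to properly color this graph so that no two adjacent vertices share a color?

5

0, 2, 5, 6, 7 form a clique, so at least 5 colors are needed.
5 colors suffice: color red → {5}; color blue → {1, 7}; color green → {0, 3}; color yellow → {4, 6}; color purple → {2, 8}. Every edge joins two different colors.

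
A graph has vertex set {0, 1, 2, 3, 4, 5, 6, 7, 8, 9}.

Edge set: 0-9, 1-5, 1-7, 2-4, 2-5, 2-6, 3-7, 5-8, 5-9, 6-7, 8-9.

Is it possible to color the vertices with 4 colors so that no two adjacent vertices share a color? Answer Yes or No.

The chromatic number is 3. 5, 8, 9 form a triangle, so at least 3 colors are needed.
3 colors suffice: 0=a, 1=b, 2=b, 3=b, 4=a, 5=a, 6=c, 7=a, 8=c, 9=b.
Since 4 ≥ 3, a proper 4-coloring certainly exists.

Yes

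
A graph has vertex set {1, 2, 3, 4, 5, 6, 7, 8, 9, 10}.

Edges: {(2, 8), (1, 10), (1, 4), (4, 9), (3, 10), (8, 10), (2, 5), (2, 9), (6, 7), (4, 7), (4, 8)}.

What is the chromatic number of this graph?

3 and 10 are adjacent, so at least 2 colors are needed.
2 colors suffice: 1=blue, 2=red, 3=blue, 4=red, 5=blue, 6=red, 7=blue, 8=blue, 9=blue, 10=red. Every edge joins two different colors.

2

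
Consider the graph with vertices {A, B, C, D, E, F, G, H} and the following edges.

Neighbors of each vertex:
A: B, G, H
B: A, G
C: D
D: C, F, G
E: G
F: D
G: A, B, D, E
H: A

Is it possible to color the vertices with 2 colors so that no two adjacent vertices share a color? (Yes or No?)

A, B, G are mutually adjacent, so at least 3 colors are needed.
So 2 colors are not enough.

No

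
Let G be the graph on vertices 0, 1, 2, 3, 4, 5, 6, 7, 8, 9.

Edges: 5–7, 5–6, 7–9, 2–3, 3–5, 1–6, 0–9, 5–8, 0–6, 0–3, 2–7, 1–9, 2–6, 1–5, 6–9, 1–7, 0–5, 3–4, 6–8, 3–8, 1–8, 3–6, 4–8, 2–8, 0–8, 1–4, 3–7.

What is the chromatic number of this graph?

0, 3, 5, 6, 8 form a clique, so at least 5 colors are needed.
A valid assignment using 5 colors: 0=purple, 1=blue, 2=yellow, 3=blue, 4=red, 5=yellow, 6=red, 7=red, 8=green, 9=green. Every edge joins two different colors.

5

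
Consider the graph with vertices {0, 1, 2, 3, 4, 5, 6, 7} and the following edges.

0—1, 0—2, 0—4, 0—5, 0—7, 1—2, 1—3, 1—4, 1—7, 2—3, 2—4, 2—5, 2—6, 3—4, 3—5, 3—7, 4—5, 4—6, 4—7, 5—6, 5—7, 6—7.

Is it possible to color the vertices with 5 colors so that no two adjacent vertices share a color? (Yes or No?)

The chromatic number is 4. 4, 5, 6, 7 form a clique, so at least 4 colors are needed.
One proper 4-coloring: 0=yellow, 1=green, 2=blue, 3=yellow, 4=red, 5=green, 6=yellow, 7=blue.
Since 5 ≥ 4, a proper 5-coloring certainly exists.

Yes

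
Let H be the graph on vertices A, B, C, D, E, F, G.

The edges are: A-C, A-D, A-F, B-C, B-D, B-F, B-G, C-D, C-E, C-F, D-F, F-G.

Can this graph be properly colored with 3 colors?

B, C, D, F form a clique, so at least 4 colors are needed.
So 3 colors are not enough.

No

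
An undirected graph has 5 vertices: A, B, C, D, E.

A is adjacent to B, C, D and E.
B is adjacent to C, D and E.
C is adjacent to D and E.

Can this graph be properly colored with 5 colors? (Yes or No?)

The chromatic number is 4. A, B, C, E are pairwise adjacent (a clique of size 4), so at least 4 colors are needed.
A valid assignment using 4 colors: A=red, B=blue, C=green, D=yellow, E=yellow.
Since 5 ≥ 4, a proper 5-coloring certainly exists.

Yes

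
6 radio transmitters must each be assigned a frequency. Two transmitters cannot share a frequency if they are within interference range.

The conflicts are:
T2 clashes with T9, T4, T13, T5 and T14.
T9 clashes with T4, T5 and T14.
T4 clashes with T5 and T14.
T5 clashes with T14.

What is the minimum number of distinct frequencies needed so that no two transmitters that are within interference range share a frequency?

T2, T9, T4, T5, T14 are mutually in conflict, so at least 5 frequencies are needed.
5 frequencies suffice: T2=1, T9=2, T4=4, T13=2, T5=5, T14=3. No two conflicting transmitters share a frequency.

5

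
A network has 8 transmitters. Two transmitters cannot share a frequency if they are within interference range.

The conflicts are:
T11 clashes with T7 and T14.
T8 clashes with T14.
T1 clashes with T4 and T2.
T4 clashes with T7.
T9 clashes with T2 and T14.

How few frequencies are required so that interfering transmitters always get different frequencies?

3

The cycle T1-T2-T9-T14-T11-T7-T4-T1 has odd length 7, so it cannot be 2-colored; at least 3 frequencies are needed.
3 frequencies suffice: frequency 1 → {T4, T2, T14}; frequency 2 → {T8, T1, T9, T7}; frequency 3 → {T11}. No two conflicting transmitters share a frequency.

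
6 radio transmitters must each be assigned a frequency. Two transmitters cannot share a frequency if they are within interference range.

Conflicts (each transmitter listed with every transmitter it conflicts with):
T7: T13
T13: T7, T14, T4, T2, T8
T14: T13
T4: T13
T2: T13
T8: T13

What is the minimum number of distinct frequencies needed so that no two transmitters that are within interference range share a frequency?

2

T7 and T13 conflict, so at least 2 frequencies are needed.
A valid assignment using 2 frequencies: T7=2, T13=1, T14=2, T4=2, T2=2, T8=2. No two conflicting transmitters share a frequency.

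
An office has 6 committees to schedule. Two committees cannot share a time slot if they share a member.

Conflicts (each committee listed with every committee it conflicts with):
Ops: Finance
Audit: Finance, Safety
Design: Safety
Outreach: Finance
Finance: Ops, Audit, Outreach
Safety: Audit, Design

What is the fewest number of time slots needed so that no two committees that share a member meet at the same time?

Outreach and Finance conflict, so at least 2 time slots are needed.
2 time slots suffice: time slot 1 → {Finance, Safety}; time slot 2 → {Ops, Audit, Design, Outreach}. Each listed conflict is separated.

2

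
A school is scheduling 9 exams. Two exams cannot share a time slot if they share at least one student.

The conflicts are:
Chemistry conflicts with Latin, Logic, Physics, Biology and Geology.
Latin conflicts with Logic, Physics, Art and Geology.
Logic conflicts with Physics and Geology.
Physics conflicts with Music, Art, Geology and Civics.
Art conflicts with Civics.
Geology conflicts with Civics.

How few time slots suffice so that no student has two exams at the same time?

5

Chemistry, Latin, Logic, Physics, Geology all conflict with each other, so at least 5 time slots are needed.
Using 5 time slots: Chemistry=2, Latin=3, Logic=5, Physics=1, Music=2, Art=2, Biology=1, Geology=4, Civics=3. No two conflicting exams share a time slot.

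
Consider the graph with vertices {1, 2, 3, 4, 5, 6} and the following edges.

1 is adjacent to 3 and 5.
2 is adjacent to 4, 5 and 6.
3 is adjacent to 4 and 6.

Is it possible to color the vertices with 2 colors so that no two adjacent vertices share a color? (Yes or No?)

No

The cycle 3-6-2-5-1-3 has odd length 5, so it cannot be 2-colored; at least 3 colors are needed.
So 2 colors are not enough.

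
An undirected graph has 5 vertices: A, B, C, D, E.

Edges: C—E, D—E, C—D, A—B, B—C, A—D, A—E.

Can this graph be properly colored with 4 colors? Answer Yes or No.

Yes

The chromatic number is 3. C, D, E form a triangle, so at least 3 colors are needed.
A valid assignment using 3 colors: A=blue, B=red, C=blue, D=red, E=green.
Since 4 ≥ 3, a proper 4-coloring certainly exists.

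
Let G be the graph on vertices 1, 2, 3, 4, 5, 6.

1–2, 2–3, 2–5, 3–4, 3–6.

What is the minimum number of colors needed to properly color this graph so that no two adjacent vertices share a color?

3 and 6 are adjacent, so at least 2 colors are needed.
One proper 2-coloring: 1=a, 2=b, 3=a, 4=b, 5=a, 6=b. Every edge joins two different colors.

2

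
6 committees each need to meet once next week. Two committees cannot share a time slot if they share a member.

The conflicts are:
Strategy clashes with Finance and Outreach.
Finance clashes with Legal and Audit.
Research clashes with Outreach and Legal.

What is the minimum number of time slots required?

The cycle Strategy-Outreach-Research-Legal-Finance-Strategy has odd length 5, so it cannot be 2-colored; at least 3 time slots are needed.
A valid assignment using 3 time slots: Strategy=3, Finance=1, Research=1, Outreach=2, Legal=2, Audit=2. No two conflicting committees share a time slot.

3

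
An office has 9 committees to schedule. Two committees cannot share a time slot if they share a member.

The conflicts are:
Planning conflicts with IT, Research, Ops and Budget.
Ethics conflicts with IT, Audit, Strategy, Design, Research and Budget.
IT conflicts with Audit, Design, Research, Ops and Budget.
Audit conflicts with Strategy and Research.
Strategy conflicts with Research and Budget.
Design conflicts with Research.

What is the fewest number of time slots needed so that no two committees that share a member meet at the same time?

4

Ethics, IT, Design, Research all conflict with each other, so at least 4 time slots are needed.
4 time slots suffice: time slot 1 → {IT, Strategy}; time slot 2 → {Research, Ops, Budget}; time slot 3 → {Planning, Ethics}; time slot 4 → {Audit, Design}. Every pair that conflicts lands in different time slots.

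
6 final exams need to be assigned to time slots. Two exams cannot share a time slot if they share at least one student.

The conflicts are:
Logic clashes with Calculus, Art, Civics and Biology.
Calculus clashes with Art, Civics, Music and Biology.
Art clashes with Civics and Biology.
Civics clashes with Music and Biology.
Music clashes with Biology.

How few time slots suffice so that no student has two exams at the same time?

5

Logic, Calculus, Art, Civics, Biology all conflict with each other, so at least 5 time slots are needed.
5 time slots suffice: time slot 1 → {Calculus}; time slot 2 → {Biology}; time slot 3 → {Civics}; time slot 4 → {Art, Music}; time slot 5 → {Logic}. Every pair that conflicts lands in different time slots.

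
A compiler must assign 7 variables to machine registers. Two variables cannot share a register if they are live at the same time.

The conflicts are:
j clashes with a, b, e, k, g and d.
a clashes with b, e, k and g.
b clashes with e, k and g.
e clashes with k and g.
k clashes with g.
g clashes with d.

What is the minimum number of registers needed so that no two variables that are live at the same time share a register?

6

j, a, b, e, k, g pairwise conflict, so at least 6 registers are needed.
6 registers suffice: register 1 → {j}; register 2 → {g}; register 3 → {a, d}; register 4 → {b}; register 5 → {k}; register 6 → {e}. No two conflicting variables share a register.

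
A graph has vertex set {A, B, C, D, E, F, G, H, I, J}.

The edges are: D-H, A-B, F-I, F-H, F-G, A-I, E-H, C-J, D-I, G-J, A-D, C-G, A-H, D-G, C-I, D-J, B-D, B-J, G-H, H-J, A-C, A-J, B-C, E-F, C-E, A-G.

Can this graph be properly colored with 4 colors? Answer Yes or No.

No

A, D, G, H, J are mutually adjacent (a clique of size 5), so at least 5 colors are needed.
So 4 colors are not enough.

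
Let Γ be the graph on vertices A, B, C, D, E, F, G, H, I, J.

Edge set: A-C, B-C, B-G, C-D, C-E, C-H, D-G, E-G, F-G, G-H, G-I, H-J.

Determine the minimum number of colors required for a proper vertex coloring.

2

C and E are adjacent, so at least 2 colors are needed.
2 colors suffice: color red → {C, G, J}; color blue → {A, B, D, E, F, H, I}. Every edge joins two different colors.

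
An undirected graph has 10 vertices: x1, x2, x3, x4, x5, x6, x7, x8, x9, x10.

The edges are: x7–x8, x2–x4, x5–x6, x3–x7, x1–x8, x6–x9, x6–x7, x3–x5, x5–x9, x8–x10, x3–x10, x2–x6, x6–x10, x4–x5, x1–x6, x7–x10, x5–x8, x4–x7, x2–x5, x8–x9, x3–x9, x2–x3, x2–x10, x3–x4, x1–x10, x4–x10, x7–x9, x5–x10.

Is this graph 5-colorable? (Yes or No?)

The chromatic number is 5. x2, x3, x4, x5, x10 are mutually adjacent (a clique of size 5), so at least 5 colors are needed.
5 colors suffice: color R → {x9, x10}; color B → {x1, x5, x7}; color G → {x3, x6, x8}; color Y → {x2}; color P → {x4}.
That is already a proper 5-coloring.

Yes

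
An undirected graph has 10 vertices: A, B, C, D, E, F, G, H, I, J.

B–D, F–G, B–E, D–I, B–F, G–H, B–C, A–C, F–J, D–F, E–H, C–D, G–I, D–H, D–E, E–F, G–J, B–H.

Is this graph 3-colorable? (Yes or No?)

B, D, E, H form a clique, so at least 4 colors are needed.
So 3 colors are not enough.

No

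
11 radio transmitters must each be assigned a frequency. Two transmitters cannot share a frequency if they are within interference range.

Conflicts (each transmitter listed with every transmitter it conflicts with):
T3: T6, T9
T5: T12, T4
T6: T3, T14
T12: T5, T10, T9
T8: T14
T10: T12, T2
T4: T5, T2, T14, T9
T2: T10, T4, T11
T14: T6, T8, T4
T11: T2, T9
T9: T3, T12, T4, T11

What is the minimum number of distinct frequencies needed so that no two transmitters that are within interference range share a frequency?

The cycle T10-T12-T5-T4-T2-T10 has odd length 5, so it cannot be 2-colored; at least 3 frequencies are needed.
3 frequencies suffice: frequency 1 → {T5, T2, T14, T9}; frequency 2 → {T6, T12, T8, T4, T11}; frequency 3 → {T3, T10}. Every pair that conflicts lands in different frequencies.

3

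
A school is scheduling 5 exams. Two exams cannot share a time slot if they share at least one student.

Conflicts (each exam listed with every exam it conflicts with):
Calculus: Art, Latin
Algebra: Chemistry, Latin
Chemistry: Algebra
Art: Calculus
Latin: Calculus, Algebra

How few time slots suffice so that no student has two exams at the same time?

Calculus and Art conflict, so at least 2 time slots are needed.
2 time slots suffice: time slot 1 → {Calculus, Algebra}; time slot 2 → {Chemistry, Art, Latin}. Each listed conflict is separated.

2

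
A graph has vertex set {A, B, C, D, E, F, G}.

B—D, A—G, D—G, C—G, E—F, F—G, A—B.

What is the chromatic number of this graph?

2

A and B are adjacent, so at least 2 colors are needed.
2 colors suffice: A=2, B=1, C=2, D=2, E=1, F=2, G=1. No two adjacent vertices share a color.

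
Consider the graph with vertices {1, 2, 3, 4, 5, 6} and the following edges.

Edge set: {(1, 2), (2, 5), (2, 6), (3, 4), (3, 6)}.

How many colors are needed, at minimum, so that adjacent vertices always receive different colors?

2

3 and 4 are adjacent, so at least 2 colors are needed.
2 colors suffice: 1=blue, 2=red, 3=red, 4=blue, 5=blue, 6=blue. No two adjacent vertices share a color.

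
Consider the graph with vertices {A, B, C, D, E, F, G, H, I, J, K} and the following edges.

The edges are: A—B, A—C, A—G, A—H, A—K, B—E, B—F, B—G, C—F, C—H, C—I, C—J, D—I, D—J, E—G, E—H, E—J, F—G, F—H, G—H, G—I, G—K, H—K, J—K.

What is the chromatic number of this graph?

4

A, G, H, K are mutually adjacent (a clique of size 4), so at least 4 colors are needed.
A valid assignment using 4 colors: A=3, B=2, C=1, D=1, E=3, F=3, G=1, H=2, I=2, J=2, K=4. No two adjacent vertices share a color.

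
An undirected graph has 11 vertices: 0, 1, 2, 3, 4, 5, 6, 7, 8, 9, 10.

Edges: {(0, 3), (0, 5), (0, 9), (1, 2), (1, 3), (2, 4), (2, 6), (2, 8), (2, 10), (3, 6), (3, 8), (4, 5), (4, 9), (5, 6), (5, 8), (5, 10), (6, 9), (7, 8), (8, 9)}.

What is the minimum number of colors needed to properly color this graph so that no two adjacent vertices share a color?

2

3 and 6 are adjacent, so at least 2 colors are needed.
2 colors suffice: 0=blue, 1=blue, 2=red, 3=red, 4=blue, 5=red, 6=blue, 7=red, 8=blue, 9=red, 10=blue. Each edge has distinct colors on its endpoints.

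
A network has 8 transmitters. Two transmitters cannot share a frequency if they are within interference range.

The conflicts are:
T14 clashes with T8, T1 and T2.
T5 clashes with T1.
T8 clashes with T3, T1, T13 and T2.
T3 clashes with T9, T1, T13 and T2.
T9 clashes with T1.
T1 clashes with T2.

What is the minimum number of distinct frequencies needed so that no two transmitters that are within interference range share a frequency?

4

T8, T3, T1, T2 pairwise conflict, so at least 4 frequencies are needed.
4 frequencies suffice: frequency 1 → {T1, T13}; frequency 2 → {T14, T5, T3}; frequency 3 → {T8, T9}; frequency 4 → {T2}. Every pair that conflicts lands in different frequencies.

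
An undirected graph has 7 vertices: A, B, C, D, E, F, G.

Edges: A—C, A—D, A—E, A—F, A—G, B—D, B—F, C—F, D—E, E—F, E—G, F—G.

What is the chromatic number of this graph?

4

A, E, F, G are mutually adjacent (a clique of size 4), so at least 4 colors are needed.
4 colors suffice: color 1 → {A, B}; color 2 → {D, F}; color 3 → {C, E}; color 4 → {G}. No two adjacent vertices share a color.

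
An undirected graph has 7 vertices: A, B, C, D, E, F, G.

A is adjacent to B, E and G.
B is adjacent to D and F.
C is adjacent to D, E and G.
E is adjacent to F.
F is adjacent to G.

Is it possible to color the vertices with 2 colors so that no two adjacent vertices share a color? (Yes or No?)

No

The cycle C-E-A-B-D-C has odd length 5, so it cannot be 2-colored; at least 3 colors are needed.
So 2 colors are not enough.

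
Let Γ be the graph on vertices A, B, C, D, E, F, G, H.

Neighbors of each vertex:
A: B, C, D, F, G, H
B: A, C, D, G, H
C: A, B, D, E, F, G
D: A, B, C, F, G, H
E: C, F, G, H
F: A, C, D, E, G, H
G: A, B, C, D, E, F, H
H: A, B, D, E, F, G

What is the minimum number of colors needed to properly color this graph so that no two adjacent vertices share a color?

A, B, D, G, H form a clique, so at least 5 colors are needed.
5 colors suffice: color 1 → {G}; color 2 → {D, E}; color 3 → {B, F}; color 4 → {C, H}; color 5 → {A}. Every edge joins two different colors.

5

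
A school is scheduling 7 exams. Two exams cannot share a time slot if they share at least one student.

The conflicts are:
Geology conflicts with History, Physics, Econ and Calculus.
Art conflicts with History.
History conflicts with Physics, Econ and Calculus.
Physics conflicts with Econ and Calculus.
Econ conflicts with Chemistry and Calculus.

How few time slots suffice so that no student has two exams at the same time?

Geology, History, Physics, Econ, Calculus pairwise conflict, so at least 5 time slots are needed.
Using 5 time slots: Geology=3, Art=2, History=1, Physics=4, Econ=2, Chemistry=1, Calculus=5. No two conflicting exams share a time slot.

5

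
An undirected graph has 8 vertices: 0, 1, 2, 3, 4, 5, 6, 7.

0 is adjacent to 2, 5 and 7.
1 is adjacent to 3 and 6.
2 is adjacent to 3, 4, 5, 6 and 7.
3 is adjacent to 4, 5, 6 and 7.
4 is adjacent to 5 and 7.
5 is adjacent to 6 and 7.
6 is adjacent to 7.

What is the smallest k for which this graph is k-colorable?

2, 3, 4, 5, 7 are mutually adjacent (a clique of size 5), so at least 5 colors are needed.
A valid assignment using 5 colors: 0=green, 1=red, 2=red, 3=green, 4=purple, 5=blue, 6=purple, 7=yellow. Each edge has distinct colors on its endpoints.

5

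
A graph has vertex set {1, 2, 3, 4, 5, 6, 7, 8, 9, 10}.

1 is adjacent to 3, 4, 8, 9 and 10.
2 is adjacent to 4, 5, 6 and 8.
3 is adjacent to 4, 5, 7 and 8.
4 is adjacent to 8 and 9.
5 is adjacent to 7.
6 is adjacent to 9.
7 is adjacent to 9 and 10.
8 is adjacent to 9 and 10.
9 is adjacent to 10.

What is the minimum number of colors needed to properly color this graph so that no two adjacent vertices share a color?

1, 8, 9, 10 form a clique, so at least 4 colors are needed.
One proper 4-coloring: 1=green, 2=red, 3=red, 4=yellow, 5=green, 6=blue, 7=blue, 8=blue, 9=red, 10=yellow. Each edge has distinct colors on its endpoints.

4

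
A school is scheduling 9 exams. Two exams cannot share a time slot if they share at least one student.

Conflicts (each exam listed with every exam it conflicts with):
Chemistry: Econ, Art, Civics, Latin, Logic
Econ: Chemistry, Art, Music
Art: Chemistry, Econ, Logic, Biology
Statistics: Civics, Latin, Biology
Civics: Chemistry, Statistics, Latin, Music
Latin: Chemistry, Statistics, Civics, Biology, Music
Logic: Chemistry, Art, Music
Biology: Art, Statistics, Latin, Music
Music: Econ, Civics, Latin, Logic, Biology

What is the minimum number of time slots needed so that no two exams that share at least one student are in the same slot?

3

Chemistry, Art, Logic pairwise conflict, so at least 3 time slots are needed.
3 time slots suffice: time slot 1 → {Art, Latin}; time slot 2 → {Chemistry, Statistics, Music}; time slot 3 → {Econ, Civics, Logic, Biology}. Each listed conflict is separated.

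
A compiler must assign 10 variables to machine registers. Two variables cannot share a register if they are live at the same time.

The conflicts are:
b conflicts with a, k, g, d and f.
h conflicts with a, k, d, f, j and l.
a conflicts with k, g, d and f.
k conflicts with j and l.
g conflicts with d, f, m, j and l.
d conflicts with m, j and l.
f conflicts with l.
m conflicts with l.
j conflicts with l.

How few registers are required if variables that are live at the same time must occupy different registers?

4

h, d, j, l pairwise conflict, so at least 4 registers are needed.
Using 4 registers: b=4, h=2, a=3, k=1, g=2, d=1, f=1, m=4, j=4, l=3. Every pair that conflicts lands in different registers.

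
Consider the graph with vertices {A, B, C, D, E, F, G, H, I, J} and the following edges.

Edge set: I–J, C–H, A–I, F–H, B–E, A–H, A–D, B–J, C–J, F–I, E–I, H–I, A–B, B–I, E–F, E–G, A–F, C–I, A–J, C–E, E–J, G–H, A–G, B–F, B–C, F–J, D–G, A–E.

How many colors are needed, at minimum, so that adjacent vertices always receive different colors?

A, B, E, F, I, J are mutually adjacent (a clique of size 6), so at least 6 colors are needed.
6 colors suffice: color 1 → {A, C}; color 2 → {G, I}; color 3 → {D, E, H}; color 4 → {J}; color 5 → {B}; color 6 → {F}. Each edge has distinct colors on its endpoints.

6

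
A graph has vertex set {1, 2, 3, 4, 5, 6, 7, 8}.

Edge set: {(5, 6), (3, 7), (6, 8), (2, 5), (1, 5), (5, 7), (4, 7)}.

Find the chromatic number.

2

4 and 7 are adjacent, so at least 2 colors are needed.
2 colors suffice: color red → {3, 4, 5, 8}; color blue → {1, 2, 6, 7}. No two adjacent vertices share a color.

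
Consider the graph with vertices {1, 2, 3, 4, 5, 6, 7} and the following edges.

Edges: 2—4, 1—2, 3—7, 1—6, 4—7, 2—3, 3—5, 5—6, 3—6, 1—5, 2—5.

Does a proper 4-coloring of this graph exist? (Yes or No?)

The chromatic number is 3. 2, 3, 5 are pairwise adjacent, so at least 3 colors are needed.
3 colors suffice: color red → {5, 7}; color blue → {1, 3, 4}; color green → {2, 6}.
Since 4 ≥ 3, a proper 4-coloring certainly exists.

Yes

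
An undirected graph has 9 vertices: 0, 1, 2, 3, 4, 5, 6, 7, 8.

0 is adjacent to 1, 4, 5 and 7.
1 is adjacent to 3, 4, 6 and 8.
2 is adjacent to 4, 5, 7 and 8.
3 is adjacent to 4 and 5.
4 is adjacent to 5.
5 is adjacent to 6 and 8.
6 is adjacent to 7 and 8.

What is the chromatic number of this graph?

2, 4, 5 form a triangle, so at least 3 colors are needed.
3 colors suffice: color a → {1, 5, 7}; color b → {4, 8}; color c → {0, 2, 3, 6}. Each edge has distinct colors on its endpoints.

3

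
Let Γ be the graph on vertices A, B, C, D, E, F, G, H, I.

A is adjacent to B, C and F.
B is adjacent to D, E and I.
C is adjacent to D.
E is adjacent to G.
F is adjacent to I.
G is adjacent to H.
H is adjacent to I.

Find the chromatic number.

3

The cycle H-I-B-E-G-H has odd length 5, so it cannot be 2-colored; at least 3 colors are needed.
3 colors suffice: color 1 → {B, C, F, H}; color 2 → {A, D, G, I}; color 3 → {E}. No two adjacent vertices share a color.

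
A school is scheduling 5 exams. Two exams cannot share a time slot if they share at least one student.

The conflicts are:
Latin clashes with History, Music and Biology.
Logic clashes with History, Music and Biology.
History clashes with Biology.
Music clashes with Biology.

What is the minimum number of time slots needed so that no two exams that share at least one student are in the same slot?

Logic, Music, Biology are mutually in conflict, so at least 3 time slots are needed.
3 time slots suffice: Latin=3, Logic=3, History=2, Music=2, Biology=1. Every pair that conflicts lands in different time slots.

3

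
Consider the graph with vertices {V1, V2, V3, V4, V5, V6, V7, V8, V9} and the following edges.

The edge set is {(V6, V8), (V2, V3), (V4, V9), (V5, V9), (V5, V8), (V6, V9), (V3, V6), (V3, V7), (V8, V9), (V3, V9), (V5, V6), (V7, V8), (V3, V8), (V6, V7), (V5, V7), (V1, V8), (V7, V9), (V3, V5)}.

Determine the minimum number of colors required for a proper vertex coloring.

V3, V5, V6, V7, V8, V9 form a clique, so at least 6 colors are needed.
6 colors suffice: color 1 → {V1, V2, V9}; color 2 → {V4, V8}; color 3 → {V3}; color 4 → {V6}; color 5 → {V5}; color 6 → {V7}. Each edge has distinct colors on its endpoints.

6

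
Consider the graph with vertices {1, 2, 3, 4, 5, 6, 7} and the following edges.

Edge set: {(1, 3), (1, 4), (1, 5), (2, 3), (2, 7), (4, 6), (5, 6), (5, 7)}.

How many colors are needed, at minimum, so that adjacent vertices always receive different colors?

The cycle 2-3-1-5-7-2 has odd length 5, so it cannot be 2-colored; at least 3 colors are needed.
3 colors suffice: color a → {1, 6, 7}; color b → {2, 4, 5}; color c → {3}. No two adjacent vertices share a color.

3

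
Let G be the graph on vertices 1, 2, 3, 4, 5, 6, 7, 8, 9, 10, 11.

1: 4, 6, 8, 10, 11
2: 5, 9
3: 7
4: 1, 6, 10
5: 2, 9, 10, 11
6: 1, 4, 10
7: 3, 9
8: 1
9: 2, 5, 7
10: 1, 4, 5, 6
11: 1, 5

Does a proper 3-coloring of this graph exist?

1, 4, 6, 10 are mutually adjacent (a clique of size 4), so at least 4 colors are needed.
So 3 colors are not enough.

No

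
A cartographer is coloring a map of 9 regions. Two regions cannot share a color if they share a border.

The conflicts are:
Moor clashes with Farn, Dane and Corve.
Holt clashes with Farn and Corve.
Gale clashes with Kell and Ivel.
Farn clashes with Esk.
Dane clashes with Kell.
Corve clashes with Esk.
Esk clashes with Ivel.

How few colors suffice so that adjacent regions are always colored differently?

3

The cycle Gale-Ivel-Esk-Corve-Moor-Dane-Kell-Gale has odd length 7, so it cannot be 2-colored; at least 3 colors are needed.
3 colors suffice: color 1 → {Gale, Farn, Dane, Corve}; color 2 → {Moor, Holt, Kell, Esk}; color 3 → {Ivel}. Each listed conflict is separated.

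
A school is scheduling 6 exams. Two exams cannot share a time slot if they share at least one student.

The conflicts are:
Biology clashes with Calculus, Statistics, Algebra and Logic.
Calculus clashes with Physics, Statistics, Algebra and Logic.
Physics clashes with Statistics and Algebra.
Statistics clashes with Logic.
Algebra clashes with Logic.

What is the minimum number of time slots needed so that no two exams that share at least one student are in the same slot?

Biology, Calculus, Algebra, Logic are mutually in conflict, so at least 4 time slots are needed.
4 time slots suffice: Biology=4, Calculus=1, Physics=3, Statistics=2, Algebra=2, Logic=3. Every pair that conflicts lands in different time slots.

4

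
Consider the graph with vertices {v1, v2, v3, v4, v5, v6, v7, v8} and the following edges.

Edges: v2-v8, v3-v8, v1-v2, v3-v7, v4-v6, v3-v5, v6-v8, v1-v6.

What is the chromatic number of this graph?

2

v4 and v6 are adjacent, so at least 2 colors are needed.
One proper 2-coloring: v1=2, v2=1, v3=1, v4=2, v5=2, v6=1, v7=2, v8=2. Each edge has distinct colors on its endpoints.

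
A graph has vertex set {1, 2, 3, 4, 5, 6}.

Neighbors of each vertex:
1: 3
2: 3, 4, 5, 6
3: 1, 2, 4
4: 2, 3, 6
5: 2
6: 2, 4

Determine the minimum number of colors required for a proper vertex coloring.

2, 4, 6 are pairwise adjacent, so at least 3 colors are needed.
One proper 3-coloring: 1=red, 2=red, 3=green, 4=blue, 5=blue, 6=green. No two adjacent vertices share a color.

3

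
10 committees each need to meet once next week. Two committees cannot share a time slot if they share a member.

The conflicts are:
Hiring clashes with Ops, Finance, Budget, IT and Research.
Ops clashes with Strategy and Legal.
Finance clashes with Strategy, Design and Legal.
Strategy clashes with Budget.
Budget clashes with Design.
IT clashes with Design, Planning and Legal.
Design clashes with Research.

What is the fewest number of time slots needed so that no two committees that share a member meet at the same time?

2

Finance and Design conflict, so at least 2 time slots are needed.
Using 2 time slots: Hiring=1, Ops=2, Finance=2, Strategy=1, Budget=2, IT=2, Design=1, Research=2, Planning=1, Legal=1. Every pair that conflicts lands in different time slots.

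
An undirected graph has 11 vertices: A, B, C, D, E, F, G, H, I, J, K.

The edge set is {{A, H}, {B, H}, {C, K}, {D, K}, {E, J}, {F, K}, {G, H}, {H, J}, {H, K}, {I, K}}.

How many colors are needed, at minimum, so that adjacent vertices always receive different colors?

2

H and J are adjacent, so at least 2 colors are needed.
2 colors suffice: color red → {A, B, G, J, K}; color blue → {C, D, E, F, H, I}. Each edge has distinct colors on its endpoints.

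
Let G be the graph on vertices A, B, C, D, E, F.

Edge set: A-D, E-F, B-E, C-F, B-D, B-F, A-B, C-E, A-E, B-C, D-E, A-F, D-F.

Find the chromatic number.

5

A, B, D, E, F are mutually adjacent (a clique of size 5), so at least 5 colors are needed.
5 colors suffice: color 1 → {B}; color 2 → {F}; color 3 → {E}; color 4 → {C, D}; color 5 → {A}. Every edge joins two different colors.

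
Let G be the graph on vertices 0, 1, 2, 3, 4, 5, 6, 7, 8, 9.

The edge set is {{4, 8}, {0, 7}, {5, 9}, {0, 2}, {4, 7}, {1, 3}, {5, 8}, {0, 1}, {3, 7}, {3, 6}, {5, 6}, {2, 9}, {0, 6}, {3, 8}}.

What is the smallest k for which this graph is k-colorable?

The cycle 5-6-0-2-9-5 has odd length 5, so it cannot be 2-colored; at least 3 colors are needed.
3 colors suffice: 0=a, 1=b, 2=c, 3=a, 4=a, 5=a, 6=b, 7=b, 8=b, 9=b. Every edge joins two different colors.

3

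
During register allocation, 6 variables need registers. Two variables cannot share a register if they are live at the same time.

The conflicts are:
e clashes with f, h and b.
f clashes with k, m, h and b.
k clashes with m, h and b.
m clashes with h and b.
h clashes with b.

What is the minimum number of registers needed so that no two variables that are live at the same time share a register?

f, k, m, h, b are mutually in conflict, so at least 5 registers are needed.
5 registers suffice: e=4, f=2, k=5, m=4, h=3, b=1. Every pair that conflicts lands in different registers.

5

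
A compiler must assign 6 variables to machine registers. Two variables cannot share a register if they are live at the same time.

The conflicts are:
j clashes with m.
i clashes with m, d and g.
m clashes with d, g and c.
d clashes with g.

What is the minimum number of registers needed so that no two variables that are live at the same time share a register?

i, m, d, g pairwise conflict, so at least 4 registers are needed.
4 registers suffice: register 1 → {m}; register 2 → {j, i, c}; register 3 → {g}; register 4 → {d}. Every pair that conflicts lands in different registers.

4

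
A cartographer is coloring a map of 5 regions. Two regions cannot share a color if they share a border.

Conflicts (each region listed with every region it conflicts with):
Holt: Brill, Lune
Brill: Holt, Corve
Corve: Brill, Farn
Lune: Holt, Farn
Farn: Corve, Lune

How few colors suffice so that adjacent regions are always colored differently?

3

The cycle Corve-Brill-Holt-Lune-Farn-Corve has odd length 5, so it cannot be 2-colored; at least 3 colors are needed.
3 colors suffice: color 1 → {Holt, Corve}; color 2 → {Brill, Lune}; color 3 → {Farn}. Every pair that conflicts lands in different colors.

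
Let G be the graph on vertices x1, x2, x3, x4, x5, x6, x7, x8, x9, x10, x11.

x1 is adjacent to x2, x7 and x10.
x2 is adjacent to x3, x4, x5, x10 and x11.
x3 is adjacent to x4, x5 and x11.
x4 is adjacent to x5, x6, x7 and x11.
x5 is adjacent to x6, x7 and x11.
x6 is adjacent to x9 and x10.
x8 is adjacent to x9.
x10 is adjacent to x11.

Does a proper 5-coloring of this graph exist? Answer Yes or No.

The chromatic number is 5. x2, x3, x4, x5, x11 are mutually adjacent (a clique of size 5), so at least 5 colors are needed.
A valid assignment using 5 colors: x1=green, x2=red, x3=purple, x4=green, x5=blue, x6=red, x7=red, x8=red, x9=blue, x10=blue, x11=yellow.
That is already a proper 5-coloring.

Yes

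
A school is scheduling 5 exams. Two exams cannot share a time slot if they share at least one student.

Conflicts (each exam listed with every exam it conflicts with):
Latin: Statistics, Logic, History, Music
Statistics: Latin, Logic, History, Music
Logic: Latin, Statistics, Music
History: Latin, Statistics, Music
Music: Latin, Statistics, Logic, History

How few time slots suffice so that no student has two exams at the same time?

4

Latin, Statistics, Logic, Music all conflict with each other, so at least 4 time slots are needed.
4 time slots suffice: Latin=3, Statistics=2, Logic=4, History=4, Music=1. Each listed conflict is separated.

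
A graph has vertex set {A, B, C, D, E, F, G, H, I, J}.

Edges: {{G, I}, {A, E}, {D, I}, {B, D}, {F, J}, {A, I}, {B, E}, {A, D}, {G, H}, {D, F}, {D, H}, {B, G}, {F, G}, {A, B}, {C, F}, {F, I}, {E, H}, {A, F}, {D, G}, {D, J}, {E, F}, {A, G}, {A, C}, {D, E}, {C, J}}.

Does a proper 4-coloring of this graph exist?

A, D, F, G, I are pairwise adjacent (a clique of size 5), so at least 5 colors are needed.
So 4 colors are not enough.

No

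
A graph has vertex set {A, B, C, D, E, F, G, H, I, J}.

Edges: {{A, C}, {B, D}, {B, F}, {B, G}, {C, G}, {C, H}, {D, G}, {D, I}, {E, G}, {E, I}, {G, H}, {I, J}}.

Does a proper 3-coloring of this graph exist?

The chromatic number is 3. C, G, H form a triangle, so at least 3 colors are needed.
3 colors suffice: color 1 → {A, F, G, I}; color 2 → {B, C, E, J}; color 3 → {D, H}.
That is already a proper 3-coloring.

Yes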